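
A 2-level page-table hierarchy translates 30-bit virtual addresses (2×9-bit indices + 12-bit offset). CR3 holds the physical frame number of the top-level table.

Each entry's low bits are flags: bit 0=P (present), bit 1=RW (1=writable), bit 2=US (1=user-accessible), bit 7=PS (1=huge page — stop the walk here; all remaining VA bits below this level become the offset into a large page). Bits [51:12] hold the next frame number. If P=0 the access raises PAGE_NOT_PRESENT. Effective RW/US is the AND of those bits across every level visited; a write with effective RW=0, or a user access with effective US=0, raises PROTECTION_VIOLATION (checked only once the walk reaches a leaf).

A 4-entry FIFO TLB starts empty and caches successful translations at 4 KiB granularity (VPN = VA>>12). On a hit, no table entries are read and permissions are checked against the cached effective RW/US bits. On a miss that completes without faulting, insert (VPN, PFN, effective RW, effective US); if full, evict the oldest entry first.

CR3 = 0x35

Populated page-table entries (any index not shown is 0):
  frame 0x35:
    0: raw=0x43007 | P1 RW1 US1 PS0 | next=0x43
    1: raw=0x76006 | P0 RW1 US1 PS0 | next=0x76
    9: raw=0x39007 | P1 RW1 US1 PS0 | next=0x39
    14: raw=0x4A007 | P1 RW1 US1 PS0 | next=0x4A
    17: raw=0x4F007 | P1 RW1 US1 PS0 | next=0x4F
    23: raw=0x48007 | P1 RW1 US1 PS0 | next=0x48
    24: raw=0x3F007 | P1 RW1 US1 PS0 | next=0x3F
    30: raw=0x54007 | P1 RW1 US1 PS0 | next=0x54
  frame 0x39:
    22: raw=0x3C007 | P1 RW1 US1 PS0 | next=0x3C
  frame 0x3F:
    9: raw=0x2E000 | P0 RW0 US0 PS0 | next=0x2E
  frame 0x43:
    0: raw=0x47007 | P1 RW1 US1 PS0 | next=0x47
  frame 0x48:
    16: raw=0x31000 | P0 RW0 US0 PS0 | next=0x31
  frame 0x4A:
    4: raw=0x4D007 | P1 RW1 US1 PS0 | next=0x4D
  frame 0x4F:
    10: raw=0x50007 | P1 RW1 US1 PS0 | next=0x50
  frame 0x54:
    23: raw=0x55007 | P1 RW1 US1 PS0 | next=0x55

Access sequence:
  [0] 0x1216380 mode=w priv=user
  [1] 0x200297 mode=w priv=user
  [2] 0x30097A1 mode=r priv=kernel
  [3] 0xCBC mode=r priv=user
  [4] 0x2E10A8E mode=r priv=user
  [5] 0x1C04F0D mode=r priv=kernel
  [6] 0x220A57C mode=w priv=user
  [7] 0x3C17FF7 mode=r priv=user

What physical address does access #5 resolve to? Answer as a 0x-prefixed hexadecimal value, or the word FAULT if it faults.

Trace:
#0 VA=0x1216380 (w,user):
  L0 @0x35[9] → 0x39007  P=1,RW=1,US=1,PS=0
  L1 @0x39[22] → 0x3C007  P=1,RW=1,US=1,PS=0
  → PA=0x3C380  (2 entries read)
#1 VA=0x200297 (w,user):
  L0 @0x35[1] → 0x76006  P=0,RW=1,US=1,PS=0
  ✗ PAGE_NOT_PRESENT  [1 reads]
#2 VA=0x30097A1 (r,kernel):
  L0 @0x35[24] → 0x3F007  P=1,RW=1,US=1,PS=0
  L1 @0x3F[9] → 0x2E000  P=0,RW=0,US=0,PS=0
  ✗ PAGE_NOT_PRESENT  [2 reads]
#3 VA=0xCBC (r,user):
  L0 @0x35[0] → 0x43007  P=1,RW=1,US=1,PS=0
  L1 @0x43[0] → 0x47007  P=1,RW=1,US=1,PS=0
  → PA=0x47CBC  (2 entries read)
#4 VA=0x2E10A8E (r,user):
  L0 @0x35[23] → 0x48007  P=1,RW=1,US=1,PS=0
  L1 @0x48[16] → 0x31000  P=0,RW=0,US=0,PS=0
  ✗ PAGE_NOT_PRESENT  [2 reads]
#5 VA=0x1C04F0D (r,kernel):
  L0 @0x35[14] → 0x4A007  P=1,RW=1,US=1,PS=0
  L1 @0x4A[4] → 0x4D007  P=1,RW=1,US=1,PS=0
  → PA=0x4DF0D  (2 entries read)
#6 VA=0x220A57C (w,user):
  L0 @0x35[17] → 0x4F007  P=1,RW=1,US=1,PS=0
  L1 @0x4F[10] → 0x50007  P=1,RW=1,US=1,PS=0
  → PA=0x5057C  (2 entries read)
#7 VA=0x3C17FF7 (r,user):
  L0 @0x35[30] → 0x54007  P=1,RW=1,US=1,PS=0
  L1 @0x54[23] → 0x55007  P=1,RW=1,US=1,PS=0
  → PA=0x55FF7  (2 entries read)

Access #5 PA: 0x4DF0D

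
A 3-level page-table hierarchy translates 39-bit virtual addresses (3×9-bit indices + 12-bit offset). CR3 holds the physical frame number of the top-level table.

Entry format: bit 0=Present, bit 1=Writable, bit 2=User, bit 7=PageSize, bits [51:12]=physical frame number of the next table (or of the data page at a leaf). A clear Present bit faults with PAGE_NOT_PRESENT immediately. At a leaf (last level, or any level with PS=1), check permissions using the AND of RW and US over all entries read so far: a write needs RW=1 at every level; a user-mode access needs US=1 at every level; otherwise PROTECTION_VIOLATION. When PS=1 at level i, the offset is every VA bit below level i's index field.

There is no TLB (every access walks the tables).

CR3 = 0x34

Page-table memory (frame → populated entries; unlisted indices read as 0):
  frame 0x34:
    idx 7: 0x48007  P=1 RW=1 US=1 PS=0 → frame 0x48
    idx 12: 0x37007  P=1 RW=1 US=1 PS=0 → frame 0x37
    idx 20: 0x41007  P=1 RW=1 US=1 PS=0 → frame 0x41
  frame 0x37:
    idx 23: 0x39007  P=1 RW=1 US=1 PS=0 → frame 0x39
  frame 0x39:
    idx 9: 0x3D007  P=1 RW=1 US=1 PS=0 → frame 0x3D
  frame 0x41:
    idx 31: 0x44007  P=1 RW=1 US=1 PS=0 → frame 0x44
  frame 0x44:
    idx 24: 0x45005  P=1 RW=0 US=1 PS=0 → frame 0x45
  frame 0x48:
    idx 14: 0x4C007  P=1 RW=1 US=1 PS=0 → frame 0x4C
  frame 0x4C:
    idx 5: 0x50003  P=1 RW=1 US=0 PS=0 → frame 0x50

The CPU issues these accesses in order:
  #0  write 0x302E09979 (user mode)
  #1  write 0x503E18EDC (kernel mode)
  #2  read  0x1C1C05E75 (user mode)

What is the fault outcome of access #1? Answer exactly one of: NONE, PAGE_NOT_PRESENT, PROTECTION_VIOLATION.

Walk each access:
#0 VA=0x302E09979 (w,user):
  L0 @0x34[12] → 0x37007  P=1,RW=1,US=1,PS=0
  L1 @0x37[23] → 0x39007  P=1,RW=1,US=1,PS=0
  L2 @0x39[9] → 0x3D007  P=1,RW=1,US=1,PS=0
  ⇒ phys 0x3D979  [3 reads]
#1 VA=0x503E18EDC (w,kernel):
  L0 @0x34[20] → 0x41007  P=1,RW=1,US=1,PS=0
  L1 @0x41[31] → 0x44007  P=1,RW=1,US=1,PS=0
  L2 @0x44[24] → 0x45005  P=1,RW=0,US=1,PS=0
  ⇒ fault: PROTECTION_VIOLATION  — 3 lookups
#2 VA=0x1C1C05E75 (r,user):
  L0 @0x34[7] → 0x48007  P=1,RW=1,US=1,PS=0
  L1 @0x48[14] → 0x4C007  P=1,RW=1,US=1,PS=0
  L2 @0x4C[5] → 0x50003  P=1,RW=1,US=0,PS=0
  ⇒ fault: PROTECTION_VIOLATION  — 3 lookups

Access #1 fault: PROTECTION_VIOLATION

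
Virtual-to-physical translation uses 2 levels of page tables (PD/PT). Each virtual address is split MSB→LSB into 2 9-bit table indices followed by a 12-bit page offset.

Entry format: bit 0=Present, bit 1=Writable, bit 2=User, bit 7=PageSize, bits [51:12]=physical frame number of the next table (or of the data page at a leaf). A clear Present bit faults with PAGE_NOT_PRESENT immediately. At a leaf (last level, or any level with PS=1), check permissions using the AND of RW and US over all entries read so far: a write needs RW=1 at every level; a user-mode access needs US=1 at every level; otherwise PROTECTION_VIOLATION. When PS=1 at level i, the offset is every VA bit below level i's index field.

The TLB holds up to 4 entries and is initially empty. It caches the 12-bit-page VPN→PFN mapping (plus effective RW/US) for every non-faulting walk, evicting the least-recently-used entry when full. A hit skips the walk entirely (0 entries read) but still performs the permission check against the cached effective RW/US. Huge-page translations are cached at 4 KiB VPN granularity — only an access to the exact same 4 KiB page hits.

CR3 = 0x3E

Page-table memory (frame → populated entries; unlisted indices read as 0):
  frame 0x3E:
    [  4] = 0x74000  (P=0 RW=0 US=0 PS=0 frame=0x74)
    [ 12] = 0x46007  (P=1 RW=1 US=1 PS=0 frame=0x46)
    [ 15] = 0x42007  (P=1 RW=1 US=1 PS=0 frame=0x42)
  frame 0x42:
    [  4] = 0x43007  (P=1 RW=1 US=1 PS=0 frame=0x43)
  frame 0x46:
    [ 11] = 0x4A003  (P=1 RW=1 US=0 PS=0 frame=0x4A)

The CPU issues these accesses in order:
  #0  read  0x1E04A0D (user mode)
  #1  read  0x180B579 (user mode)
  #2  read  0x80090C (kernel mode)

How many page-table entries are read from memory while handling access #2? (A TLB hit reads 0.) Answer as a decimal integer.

Walk each access:
#0 VA=0x1E04A0D (r,user):
  L0: frame=0x3E idx=15 entry=0x42007 [P=1 RW=1 US=1 PS=0]
  L1: frame=0x42 idx=4 entry=0x43007 [P=1 RW=1 US=1 PS=0]
  ⇒ phys 0x43A0D  [2 reads]
#1 VA=0x180B579 (r,user):
  L0: frame=0x3E idx=12 entry=0x46007 [P=1 RW=1 US=1 PS=0]
  L1: frame=0x46 idx=11 entry=0x4A003 [P=1 RW=1 US=0 PS=0]
  ✗ PROTECTION_VIOLATION  [2 reads]
#2 VA=0x80090C (r,kernel):
  L0: frame=0x3E idx=4 entry=0x74000 [P=0 RW=0 US=0 PS=0]
  ✗ PAGE_NOT_PRESENT  [1 reads]

Entries read for #2: 1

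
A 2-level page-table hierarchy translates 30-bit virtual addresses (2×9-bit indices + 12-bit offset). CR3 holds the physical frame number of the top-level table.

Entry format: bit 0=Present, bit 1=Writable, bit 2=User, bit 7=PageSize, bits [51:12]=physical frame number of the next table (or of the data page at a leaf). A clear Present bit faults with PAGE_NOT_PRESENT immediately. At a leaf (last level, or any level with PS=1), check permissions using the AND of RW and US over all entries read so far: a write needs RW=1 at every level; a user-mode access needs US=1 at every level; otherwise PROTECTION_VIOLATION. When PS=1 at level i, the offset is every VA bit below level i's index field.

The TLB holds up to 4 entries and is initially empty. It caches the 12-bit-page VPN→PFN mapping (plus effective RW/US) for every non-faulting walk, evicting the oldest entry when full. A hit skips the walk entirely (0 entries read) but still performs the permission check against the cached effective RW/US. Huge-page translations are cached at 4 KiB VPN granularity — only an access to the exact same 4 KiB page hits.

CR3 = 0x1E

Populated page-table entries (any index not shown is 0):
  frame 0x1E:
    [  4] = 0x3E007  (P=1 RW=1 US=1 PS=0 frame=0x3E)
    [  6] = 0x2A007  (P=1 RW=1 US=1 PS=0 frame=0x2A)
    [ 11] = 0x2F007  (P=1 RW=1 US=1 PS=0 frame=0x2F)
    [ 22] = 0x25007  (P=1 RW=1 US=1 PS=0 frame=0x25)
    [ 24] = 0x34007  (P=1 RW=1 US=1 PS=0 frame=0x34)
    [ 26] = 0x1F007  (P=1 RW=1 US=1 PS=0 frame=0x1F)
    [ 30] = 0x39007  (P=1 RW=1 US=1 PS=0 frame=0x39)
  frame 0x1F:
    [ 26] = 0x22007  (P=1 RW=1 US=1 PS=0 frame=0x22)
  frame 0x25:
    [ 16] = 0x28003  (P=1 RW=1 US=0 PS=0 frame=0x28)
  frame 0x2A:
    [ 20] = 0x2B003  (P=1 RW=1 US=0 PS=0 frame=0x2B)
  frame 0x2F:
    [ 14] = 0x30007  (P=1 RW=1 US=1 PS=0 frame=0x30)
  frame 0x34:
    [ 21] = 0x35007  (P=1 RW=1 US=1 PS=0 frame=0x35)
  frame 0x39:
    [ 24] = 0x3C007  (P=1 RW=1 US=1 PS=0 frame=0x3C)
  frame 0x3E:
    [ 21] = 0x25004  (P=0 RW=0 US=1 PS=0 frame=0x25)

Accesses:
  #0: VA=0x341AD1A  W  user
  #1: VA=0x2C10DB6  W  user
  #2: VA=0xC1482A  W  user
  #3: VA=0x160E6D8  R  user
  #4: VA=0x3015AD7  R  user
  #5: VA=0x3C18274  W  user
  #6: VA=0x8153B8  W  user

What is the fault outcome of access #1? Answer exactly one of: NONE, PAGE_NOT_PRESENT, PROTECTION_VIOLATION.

Trace:
#0 VA=0x341AD1A (w,user):
  lvl0: tbl 0x1E, slot 26 ⇒ 0x1F007 (P1/RW1/US1/PS0)
  lvl1: tbl 0x1F, slot 26 ⇒ 0x22007 (P1/RW1/US1/PS0)
  ✓ 0x22D1A  — 2 lookups
#1 VA=0x2C10DB6 (w,user):
  lvl0: tbl 0x1E, slot 22 ⇒ 0x25007 (P1/RW1/US1/PS0)
  lvl1: tbl 0x25, slot 16 ⇒ 0x28003 (P1/RW1/US0/PS0)
  ✗ PROTECTION_VIOLATION  [2 reads]
#2 VA=0xC1482A (w,user):
  lvl0: tbl 0x1E, slot 6 ⇒ 0x2A007 (P1/RW1/US1/PS0)
  lvl1: tbl 0x2A, slot 20 ⇒ 0x2B003 (P1/RW1/US0/PS0)
  ✗ PROTECTION_VIOLATION  [2 reads]
#3 VA=0x160E6D8 (r,user):
  lvl0: tbl 0x1E, slot 11 ⇒ 0x2F007 (P1/RW1/US1/PS0)
  lvl1: tbl 0x2F, slot 14 ⇒ 0x30007 (P1/RW1/US1/PS0)
  ✓ 0x306D8  — 2 lookups
#4 VA=0x3015AD7 (r,user):
  lvl0: tbl 0x1E, slot 24 ⇒ 0x34007 (P1/RW1/US1/PS0)
  lvl1: tbl 0x34, slot 21 ⇒ 0x35007 (P1/RW1/US1/PS0)
  ✓ 0x35AD7  — 2 lookups
#5 VA=0x3C18274 (w,user):
  lvl0: tbl 0x1E, slot 30 ⇒ 0x39007 (P1/RW1/US1/PS0)
  lvl1: tbl 0x39, slot 24 ⇒ 0x3C007 (P1/RW1/US1/PS0)
  ✓ 0x3C274  — 2 lookups
#6 VA=0x8153B8 (w,user):
  lvl0: tbl 0x1E, slot 4 ⇒ 0x3E007 (P1/RW1/US1/PS0)
  lvl1: tbl 0x3E, slot 21 ⇒ 0x25004 (P0/RW0/US1/PS0)
  ✗ PAGE_NOT_PRESENT  [2 reads]

Access #1 fault: PROTECTION_VIOLATION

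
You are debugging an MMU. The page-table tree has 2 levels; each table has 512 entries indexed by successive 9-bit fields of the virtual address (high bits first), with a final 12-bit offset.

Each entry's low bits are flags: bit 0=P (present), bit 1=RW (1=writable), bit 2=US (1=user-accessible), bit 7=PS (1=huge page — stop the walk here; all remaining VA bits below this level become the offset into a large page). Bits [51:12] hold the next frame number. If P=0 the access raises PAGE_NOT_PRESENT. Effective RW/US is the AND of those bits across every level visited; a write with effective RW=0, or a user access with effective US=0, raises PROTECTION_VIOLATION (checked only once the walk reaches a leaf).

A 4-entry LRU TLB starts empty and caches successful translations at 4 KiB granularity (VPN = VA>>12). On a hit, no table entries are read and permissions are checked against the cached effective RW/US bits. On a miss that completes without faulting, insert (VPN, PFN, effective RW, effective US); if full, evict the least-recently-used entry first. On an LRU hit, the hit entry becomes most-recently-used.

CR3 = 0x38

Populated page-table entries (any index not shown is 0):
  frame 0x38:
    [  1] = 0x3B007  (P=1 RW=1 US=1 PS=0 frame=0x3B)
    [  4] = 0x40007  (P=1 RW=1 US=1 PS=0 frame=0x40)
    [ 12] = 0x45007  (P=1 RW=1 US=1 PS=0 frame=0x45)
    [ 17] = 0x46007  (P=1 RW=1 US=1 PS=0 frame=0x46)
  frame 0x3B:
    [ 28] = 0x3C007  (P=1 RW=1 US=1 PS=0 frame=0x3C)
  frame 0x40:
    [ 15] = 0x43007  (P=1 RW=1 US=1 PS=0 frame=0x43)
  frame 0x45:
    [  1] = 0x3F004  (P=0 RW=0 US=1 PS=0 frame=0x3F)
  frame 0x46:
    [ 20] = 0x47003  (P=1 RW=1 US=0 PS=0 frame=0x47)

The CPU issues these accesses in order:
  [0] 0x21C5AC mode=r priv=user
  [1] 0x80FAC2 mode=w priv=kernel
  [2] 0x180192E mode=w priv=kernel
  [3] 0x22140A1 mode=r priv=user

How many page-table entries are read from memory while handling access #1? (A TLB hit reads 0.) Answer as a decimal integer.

Trace:
#0 VA=0x21C5AC (r,user):
  [0] read 0x38 idx=1: raw=0x3B007 flags P=1 W=1 U=1 S=0
  [1] read 0x3B idx=28: raw=0x3C007 flags P=1 W=1 U=1 S=0
  → PA=0x3C5AC  (2 entries read)
#1 VA=0x80FAC2 (w,kernel):
  [0] read 0x38 idx=4: raw=0x40007 flags P=1 W=1 U=1 S=0
  [1] read 0x40 idx=15: raw=0x43007 flags P=1 W=1 U=1 S=0
  → PA=0x43AC2  (2 entries read)
#2 VA=0x180192E (w,kernel):
  [0] read 0x38 idx=12: raw=0x45007 flags P=1 W=1 U=1 S=0
  [1] read 0x45 idx=1: raw=0x3F004 flags P=0 W=0 U=1 S=0
  ✗ PAGE_NOT_PRESENT  [2 reads]
#3 VA=0x22140A1 (r,user):
  [0] read 0x38 idx=17: raw=0x46007 flags P=1 W=1 U=1 S=0
  [1] read 0x46 idx=20: raw=0x47003 flags P=1 W=1 U=0 S=0
  ✗ PROTECTION_VIOLATION  [2 reads]

Entries read for #1: 2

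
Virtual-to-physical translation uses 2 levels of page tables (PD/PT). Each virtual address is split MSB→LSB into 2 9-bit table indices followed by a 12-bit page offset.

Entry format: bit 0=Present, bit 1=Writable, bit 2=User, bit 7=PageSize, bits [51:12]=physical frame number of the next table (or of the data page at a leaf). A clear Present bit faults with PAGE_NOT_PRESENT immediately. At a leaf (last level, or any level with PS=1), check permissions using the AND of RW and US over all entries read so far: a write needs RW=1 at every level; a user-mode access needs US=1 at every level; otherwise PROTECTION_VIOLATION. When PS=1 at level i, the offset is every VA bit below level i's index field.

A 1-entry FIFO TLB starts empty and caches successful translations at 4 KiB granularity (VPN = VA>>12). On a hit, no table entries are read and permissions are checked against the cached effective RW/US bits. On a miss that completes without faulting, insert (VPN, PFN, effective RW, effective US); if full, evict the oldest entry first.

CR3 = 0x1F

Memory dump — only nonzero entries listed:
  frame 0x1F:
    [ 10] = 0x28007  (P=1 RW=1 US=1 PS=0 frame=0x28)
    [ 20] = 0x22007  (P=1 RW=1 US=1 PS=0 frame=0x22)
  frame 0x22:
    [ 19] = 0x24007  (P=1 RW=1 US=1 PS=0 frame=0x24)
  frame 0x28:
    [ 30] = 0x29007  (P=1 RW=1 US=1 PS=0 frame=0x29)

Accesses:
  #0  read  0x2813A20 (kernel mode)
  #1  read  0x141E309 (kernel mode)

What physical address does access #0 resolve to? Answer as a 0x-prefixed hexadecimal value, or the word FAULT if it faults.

Trace:
#0 VA=0x2813A20 (r,kernel):
  L0: frame=0x1F idx=20 entry=0x22007 [P=1 RW=1 US=1 PS=0]
  L1: frame=0x22 idx=19 entry=0x24007 [P=1 RW=1 US=1 PS=0]
  ✓ 0x24A20  — 2 lookups
#1 VA=0x141E309 (r,kernel):
  L0: frame=0x1F idx=10 entry=0x28007 [P=1 RW=1 US=1 PS=0]
  L1: frame=0x28 idx=30 entry=0x29007 [P=1 RW=1 US=1 PS=0]
  ✓ 0x29309  — 2 lookups

Access #0 PA: 0x24A20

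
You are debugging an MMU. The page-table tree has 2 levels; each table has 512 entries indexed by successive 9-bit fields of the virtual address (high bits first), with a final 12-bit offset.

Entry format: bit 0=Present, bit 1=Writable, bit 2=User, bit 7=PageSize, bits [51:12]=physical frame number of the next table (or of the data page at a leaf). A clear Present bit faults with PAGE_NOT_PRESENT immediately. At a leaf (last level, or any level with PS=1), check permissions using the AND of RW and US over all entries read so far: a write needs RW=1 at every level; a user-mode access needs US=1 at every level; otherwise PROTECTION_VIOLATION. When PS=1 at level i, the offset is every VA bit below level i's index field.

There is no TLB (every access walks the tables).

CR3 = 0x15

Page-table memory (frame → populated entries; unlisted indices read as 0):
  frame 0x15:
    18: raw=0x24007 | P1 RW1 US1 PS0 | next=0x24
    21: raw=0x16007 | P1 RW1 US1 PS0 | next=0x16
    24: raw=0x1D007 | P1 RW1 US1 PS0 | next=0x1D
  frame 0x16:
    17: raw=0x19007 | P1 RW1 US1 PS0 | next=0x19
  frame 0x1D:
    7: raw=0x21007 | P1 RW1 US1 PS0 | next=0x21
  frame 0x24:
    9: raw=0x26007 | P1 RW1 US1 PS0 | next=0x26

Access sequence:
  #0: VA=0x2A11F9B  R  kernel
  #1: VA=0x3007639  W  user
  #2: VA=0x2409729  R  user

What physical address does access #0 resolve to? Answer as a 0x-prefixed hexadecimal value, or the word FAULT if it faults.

Per-access translation:
#0 VA=0x2A11F9B (r,kernel):
  L0 @0x15[21] → 0x16007  P=1,RW=1,US=1,PS=0
  L1 @0x16[17] → 0x19007  P=1,RW=1,US=1,PS=0
  ✓ 0x19F9B  — 2 lookups
#1 VA=0x3007639 (w,user):
  L0 @0x15[24] → 0x1D007  P=1,RW=1,US=1,PS=0
  L1 @0x1D[7] → 0x21007  P=1,RW=1,US=1,PS=0
  ✓ 0x21639  — 2 lookups
#2 VA=0x2409729 (r,user):
  L0 @0x15[18] → 0x24007  P=1,RW=1,US=1,PS=0
  L1 @0x24[9] → 0x26007  P=1,RW=1,US=1,PS=0
  ✓ 0x26729  — 2 lookups

Access #0 PA: 0x19F9B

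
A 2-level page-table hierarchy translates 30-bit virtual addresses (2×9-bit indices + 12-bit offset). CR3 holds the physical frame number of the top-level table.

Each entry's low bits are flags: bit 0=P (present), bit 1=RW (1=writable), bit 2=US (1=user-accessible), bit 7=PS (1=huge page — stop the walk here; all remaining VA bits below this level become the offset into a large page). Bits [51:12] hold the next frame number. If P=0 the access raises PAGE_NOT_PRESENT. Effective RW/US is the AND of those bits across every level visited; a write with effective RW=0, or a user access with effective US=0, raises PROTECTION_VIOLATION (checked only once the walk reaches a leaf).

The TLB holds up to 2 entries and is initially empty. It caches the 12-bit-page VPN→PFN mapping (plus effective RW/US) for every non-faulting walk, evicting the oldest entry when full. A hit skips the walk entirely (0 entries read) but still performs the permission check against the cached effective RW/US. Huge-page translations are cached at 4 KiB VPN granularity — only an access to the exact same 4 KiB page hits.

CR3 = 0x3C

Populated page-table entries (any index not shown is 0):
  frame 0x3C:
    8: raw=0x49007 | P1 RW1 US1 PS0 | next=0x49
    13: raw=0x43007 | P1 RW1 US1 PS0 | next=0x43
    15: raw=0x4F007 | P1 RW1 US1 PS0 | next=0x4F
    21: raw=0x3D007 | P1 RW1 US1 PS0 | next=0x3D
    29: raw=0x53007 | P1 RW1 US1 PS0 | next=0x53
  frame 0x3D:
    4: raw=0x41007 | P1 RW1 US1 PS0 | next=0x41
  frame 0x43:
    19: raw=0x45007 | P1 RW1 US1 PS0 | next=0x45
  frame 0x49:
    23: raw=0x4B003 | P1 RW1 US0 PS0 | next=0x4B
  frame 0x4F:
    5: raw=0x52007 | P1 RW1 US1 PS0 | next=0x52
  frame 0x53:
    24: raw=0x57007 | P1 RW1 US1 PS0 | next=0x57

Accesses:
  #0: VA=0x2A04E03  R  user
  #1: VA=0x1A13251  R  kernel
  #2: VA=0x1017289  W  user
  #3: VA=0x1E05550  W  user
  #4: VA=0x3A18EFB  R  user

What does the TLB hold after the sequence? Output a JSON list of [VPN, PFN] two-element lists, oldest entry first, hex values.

Trace:
#0 VA=0x2A04E03 (r,user):
  L0: frame=0x3C idx=21 entry=0x3D007 [P=1 RW=1 US=1 PS=0]
  L1: frame=0x3D idx=4 entry=0x41007 [P=1 RW=1 US=1 PS=0]
  ✓ 0x41E03  — 2 lookups
#1 VA=0x1A13251 (r,kernel):
  L0: frame=0x3C idx=13 entry=0x43007 [P=1 RW=1 US=1 PS=0]
  L1: frame=0x43 idx=19 entry=0x45007 [P=1 RW=1 US=1 PS=0]
  ✓ 0x45251  — 2 lookups
#2 VA=0x1017289 (w,user):
  L0: frame=0x3C idx=8 entry=0x49007 [P=1 RW=1 US=1 PS=0]
  L1: frame=0x49 idx=23 entry=0x4B003 [P=1 RW=1 US=0 PS=0]
  ⇒ fault: PROTECTION_VIOLATION  — 2 lookups
#3 VA=0x1E05550 (w,user):
  L0: frame=0x3C idx=15 entry=0x4F007 [P=1 RW=1 US=1 PS=0]
  L1: frame=0x4F idx=5 entry=0x52007 [P=1 RW=1 US=1 PS=0]
  ✓ 0x52550  — 2 lookups
#4 VA=0x3A18EFB (r,user):
  L0: frame=0x3C idx=29 entry=0x53007 [P=1 RW=1 US=1 PS=0]
  L1: frame=0x53 idx=24 entry=0x57007 [P=1 RW=1 US=1 PS=0]
  ✓ 0x57EFB  — 2 lookups

TLB: [["0x1E05", "0x52"], ["0x3A18", "0x57"]]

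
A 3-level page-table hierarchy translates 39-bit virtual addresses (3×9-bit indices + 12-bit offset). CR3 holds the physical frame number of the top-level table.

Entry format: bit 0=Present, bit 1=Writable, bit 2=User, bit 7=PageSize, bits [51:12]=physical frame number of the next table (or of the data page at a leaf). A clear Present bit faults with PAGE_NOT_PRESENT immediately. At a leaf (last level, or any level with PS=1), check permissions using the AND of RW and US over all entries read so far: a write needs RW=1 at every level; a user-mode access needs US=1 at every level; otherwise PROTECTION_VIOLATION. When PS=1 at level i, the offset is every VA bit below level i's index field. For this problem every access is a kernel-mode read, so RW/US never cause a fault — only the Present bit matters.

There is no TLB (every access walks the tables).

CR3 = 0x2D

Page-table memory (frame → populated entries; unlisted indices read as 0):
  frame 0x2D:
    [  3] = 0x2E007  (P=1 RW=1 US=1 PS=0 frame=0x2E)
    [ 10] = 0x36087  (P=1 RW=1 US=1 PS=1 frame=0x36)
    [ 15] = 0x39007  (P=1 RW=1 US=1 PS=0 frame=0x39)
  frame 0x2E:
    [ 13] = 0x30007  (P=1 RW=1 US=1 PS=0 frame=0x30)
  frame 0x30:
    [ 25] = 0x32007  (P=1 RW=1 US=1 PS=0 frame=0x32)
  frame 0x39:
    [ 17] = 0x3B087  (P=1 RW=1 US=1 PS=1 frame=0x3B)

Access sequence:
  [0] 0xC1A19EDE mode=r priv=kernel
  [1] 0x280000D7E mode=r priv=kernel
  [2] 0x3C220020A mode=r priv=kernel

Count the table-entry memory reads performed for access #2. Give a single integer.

Walk each access:
#0 VA=0xC1A19EDE (r,kernel):
  L0: frame=0x2D idx=3 entry=0x2E007 [P=1 RW=1 US=1 PS=0]
  L1: frame=0x2E idx=13 entry=0x30007 [P=1 RW=1 US=1 PS=0]
  L2: frame=0x30 idx=25 entry=0x32007 [P=1 RW=1 US=1 PS=0]
  ⇒ phys 0x32EDE  [3 reads]
#1 VA=0x280000D7E (r,kernel):
  L0: frame=0x2D idx=10 entry=0x36087 [P=1 RW=1 US=1 PS=1]
  ⇒ phys 0x36D7E (huge @L0)  [1 reads]
#2 VA=0x3C220020A (r,kernel):
  L0: frame=0x2D idx=15 entry=0x39007 [P=1 RW=1 US=1 PS=0]
  L1: frame=0x39 idx=17 entry=0x3B087 [P=1 RW=1 US=1 PS=1]
  ⇒ phys 0x3B20A (huge @L1)  [2 reads]

Entries read for #2: 2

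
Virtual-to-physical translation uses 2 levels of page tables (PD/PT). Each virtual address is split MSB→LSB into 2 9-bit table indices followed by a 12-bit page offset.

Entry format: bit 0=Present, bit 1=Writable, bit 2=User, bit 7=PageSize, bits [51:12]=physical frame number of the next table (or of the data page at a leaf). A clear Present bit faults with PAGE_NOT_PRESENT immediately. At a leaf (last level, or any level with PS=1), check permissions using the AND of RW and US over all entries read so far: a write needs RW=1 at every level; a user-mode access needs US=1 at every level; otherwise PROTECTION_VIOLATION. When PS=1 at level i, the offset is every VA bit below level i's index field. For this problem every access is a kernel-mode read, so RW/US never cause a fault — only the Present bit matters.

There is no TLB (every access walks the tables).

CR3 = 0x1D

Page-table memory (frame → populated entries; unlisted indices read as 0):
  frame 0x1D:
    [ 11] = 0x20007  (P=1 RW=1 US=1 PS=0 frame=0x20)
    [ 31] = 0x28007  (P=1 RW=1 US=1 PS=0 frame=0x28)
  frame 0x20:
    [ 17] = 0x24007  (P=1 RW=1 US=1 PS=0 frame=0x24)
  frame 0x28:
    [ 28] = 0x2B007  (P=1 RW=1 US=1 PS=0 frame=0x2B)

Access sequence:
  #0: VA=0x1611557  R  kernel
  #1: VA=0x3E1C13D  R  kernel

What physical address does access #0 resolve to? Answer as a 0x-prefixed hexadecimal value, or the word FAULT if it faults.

Trace:
#0 VA=0x1611557 (r,kernel):
  L0: frame=0x1D idx=11 entry=0x20007 [P=1 RW=1 US=1 PS=0]
  L1: frame=0x20 idx=17 entry=0x24007 [P=1 RW=1 US=1 PS=0]
  ⇒ phys 0x24557  [2 reads]
#1 VA=0x3E1C13D (r,kernel):
  L0: frame=0x1D idx=31 entry=0x28007 [P=1 RW=1 US=1 PS=0]
  L1: frame=0x28 idx=28 entry=0x2B007 [P=1 RW=1 US=1 PS=0]
  ⇒ phys 0x2B13D  [2 reads]

Access #0 PA: 0x24557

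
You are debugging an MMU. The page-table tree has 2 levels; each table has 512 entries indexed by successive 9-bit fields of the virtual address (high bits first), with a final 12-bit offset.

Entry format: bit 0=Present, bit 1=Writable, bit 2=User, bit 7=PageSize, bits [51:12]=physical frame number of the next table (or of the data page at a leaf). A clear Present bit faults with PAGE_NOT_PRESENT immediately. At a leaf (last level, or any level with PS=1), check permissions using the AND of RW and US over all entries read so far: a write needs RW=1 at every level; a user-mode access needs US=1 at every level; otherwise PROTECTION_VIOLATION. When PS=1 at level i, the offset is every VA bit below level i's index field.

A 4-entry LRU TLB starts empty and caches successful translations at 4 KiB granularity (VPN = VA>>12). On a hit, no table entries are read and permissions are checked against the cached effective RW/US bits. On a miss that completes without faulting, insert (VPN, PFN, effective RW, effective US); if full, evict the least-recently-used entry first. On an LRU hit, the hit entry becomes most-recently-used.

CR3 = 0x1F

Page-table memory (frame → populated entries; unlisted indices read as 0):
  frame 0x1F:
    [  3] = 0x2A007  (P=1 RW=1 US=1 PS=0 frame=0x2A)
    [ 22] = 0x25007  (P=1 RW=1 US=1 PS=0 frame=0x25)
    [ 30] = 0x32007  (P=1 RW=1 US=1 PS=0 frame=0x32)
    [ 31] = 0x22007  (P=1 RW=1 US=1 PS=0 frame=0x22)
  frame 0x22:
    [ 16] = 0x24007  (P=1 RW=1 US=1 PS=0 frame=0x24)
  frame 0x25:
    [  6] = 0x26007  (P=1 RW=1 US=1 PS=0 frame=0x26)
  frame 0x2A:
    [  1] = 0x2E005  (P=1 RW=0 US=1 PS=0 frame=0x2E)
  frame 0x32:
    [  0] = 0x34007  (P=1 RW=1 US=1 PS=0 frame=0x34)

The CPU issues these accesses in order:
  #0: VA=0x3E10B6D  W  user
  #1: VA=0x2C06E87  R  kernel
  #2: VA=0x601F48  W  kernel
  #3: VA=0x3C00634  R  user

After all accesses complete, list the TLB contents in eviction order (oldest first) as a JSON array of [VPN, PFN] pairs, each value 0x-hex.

Walk each access:
#0 VA=0x3E10B6D (w,user):
  L0 @0x1F[31] → 0x22007  P=1,RW=1,US=1,PS=0
  L1 @0x22[16] → 0x24007  P=1,RW=1,US=1,PS=0
  ⇒ phys 0x24B6D  [2 reads]
#1 VA=0x2C06E87 (r,kernel):
  L0 @0x1F[22] → 0x25007  P=1,RW=1,US=1,PS=0
  L1 @0x25[6] → 0x26007  P=1,RW=1,US=1,PS=0
  ⇒ phys 0x26E87  [2 reads]
#2 VA=0x601F48 (w,kernel):
  L0 @0x1F[3] → 0x2A007  P=1,RW=1,US=1,PS=0
  L1 @0x2A[1] → 0x2E005  P=1,RW=0,US=1,PS=0
  → PROTECTION_VIOLATION  (2 entries read)
#3 VA=0x3C00634 (r,user):
  L0 @0x1F[30] → 0x32007  P=1,RW=1,US=1,PS=0
  L1 @0x32[0] → 0x34007  P=1,RW=1,US=1,PS=0
  ⇒ phys 0x34634  [2 reads]

TLB: [["0x3E10", "0x24"], ["0x2C06", "0x26"], ["0x3C00", "0x34"]]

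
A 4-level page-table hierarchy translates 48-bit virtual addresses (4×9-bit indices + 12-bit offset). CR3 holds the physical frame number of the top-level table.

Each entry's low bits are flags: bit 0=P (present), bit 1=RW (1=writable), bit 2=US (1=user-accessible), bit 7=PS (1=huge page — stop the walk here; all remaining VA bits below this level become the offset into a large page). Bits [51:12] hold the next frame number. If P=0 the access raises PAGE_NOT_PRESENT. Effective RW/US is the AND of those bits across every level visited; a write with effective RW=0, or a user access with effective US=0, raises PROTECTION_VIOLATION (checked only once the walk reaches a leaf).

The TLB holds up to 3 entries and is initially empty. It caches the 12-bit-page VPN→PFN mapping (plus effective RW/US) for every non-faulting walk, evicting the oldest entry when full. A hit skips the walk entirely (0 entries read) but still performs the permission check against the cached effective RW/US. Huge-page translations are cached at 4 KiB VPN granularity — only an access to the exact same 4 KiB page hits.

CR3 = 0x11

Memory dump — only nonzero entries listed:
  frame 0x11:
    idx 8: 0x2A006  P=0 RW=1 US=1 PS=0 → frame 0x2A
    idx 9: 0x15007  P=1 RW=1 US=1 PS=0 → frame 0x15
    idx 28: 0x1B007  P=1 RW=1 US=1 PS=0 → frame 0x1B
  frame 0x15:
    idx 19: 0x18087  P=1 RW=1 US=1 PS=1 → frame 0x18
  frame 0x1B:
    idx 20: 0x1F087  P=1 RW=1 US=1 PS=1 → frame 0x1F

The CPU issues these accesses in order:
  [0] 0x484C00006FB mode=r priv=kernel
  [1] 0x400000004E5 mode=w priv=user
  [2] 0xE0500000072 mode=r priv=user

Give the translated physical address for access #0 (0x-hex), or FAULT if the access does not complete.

Per-access translation:
#0 VA=0x484C00006FB (r,kernel):
  L0 @0x11[9] → 0x15007  P=1,RW=1,US=1,PS=0
  L1 @0x15[19] → 0x18087  P=1,RW=1,US=1,PS=1
  ⇒ phys 0x186FB (huge @L1)  [2 reads]
#1 VA=0x400000004E5 (w,user):
  L0 @0x11[8] → 0x2A006  P=0,RW=1,US=1,PS=0
  ✗ PAGE_NOT_PRESENT  [1 reads]
#2 VA=0xE0500000072 (r,user):
  L0 @0x11[28] → 0x1B007  P=1,RW=1,US=1,PS=0
  L1 @0x1B[20] → 0x1F087  P=1,RW=1,US=1,PS=1
  ⇒ phys 0x1F072 (huge @L1)  [2 reads]

Access #0 PA: 0x186FB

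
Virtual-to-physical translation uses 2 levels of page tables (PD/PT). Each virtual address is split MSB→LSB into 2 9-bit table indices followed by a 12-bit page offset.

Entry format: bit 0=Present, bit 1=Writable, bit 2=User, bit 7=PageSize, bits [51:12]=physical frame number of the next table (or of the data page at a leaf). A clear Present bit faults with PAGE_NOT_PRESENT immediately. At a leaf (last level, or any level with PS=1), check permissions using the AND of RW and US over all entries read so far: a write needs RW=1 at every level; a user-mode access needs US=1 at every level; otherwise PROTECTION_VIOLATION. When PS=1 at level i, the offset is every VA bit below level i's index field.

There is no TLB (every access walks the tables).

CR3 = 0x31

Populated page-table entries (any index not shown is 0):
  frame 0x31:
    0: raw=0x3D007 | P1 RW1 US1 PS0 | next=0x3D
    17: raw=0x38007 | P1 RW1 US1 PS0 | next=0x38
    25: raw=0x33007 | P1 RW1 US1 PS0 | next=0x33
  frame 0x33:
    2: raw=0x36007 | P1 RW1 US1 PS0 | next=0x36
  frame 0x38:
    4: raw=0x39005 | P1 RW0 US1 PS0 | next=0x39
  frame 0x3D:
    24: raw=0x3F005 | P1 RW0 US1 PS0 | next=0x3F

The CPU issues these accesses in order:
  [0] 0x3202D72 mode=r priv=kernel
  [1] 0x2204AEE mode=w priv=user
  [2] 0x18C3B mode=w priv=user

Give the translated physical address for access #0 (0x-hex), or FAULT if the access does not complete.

Walk each access:
#0 VA=0x3202D72 (r,kernel):
  [0] read 0x31 idx=25: raw=0x33007 flags P=1 W=1 U=1 S=0
  [1] read 0x33 idx=2: raw=0x36007 flags P=1 W=1 U=1 S=0
  ✓ 0x36D72  — 2 lookups
#1 VA=0x2204AEE (w,user):
  [0] read 0x31 idx=17: raw=0x38007 flags P=1 W=1 U=1 S=0
  [1] read 0x38 idx=4: raw=0x39005 flags P=1 W=0 U=1 S=0
  → PROTECTION_VIOLATION  (2 entries read)
#2 VA=0x18C3B (w,user):
  [0] read 0x31 idx=0: raw=0x3D007 flags P=1 W=1 U=1 S=0
  [1] read 0x3D idx=24: raw=0x3F005 flags P=1 W=0 U=1 S=0
  → PROTECTION_VIOLATION  (2 entries read)

Access #0 PA: 0x36D72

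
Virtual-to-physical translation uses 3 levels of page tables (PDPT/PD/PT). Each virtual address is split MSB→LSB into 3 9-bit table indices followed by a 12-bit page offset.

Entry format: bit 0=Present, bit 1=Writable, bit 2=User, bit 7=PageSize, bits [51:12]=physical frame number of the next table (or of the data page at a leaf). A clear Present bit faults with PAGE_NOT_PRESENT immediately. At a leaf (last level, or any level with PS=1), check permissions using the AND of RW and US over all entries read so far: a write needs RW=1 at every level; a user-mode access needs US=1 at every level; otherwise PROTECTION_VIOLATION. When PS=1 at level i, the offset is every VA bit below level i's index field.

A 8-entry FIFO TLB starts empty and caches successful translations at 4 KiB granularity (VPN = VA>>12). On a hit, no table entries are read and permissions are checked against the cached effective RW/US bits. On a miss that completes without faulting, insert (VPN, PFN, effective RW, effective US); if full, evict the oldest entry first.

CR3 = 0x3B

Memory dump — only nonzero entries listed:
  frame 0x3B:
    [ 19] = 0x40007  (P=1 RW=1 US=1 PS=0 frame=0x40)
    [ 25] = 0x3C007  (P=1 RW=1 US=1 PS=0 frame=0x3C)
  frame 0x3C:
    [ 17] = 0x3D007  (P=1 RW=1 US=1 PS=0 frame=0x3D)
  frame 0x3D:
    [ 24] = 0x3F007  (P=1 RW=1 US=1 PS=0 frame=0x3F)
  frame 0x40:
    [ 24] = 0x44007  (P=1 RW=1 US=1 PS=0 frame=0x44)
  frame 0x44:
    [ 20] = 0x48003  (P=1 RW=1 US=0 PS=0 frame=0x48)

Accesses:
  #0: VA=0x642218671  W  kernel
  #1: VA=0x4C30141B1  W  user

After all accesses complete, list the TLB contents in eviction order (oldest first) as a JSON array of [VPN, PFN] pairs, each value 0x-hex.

Per-access translation:
#0 VA=0x642218671 (w,kernel):
  L0 @0x3B[25] → 0x3C007  P=1,RW=1,US=1,PS=0
  L1 @0x3C[17] → 0x3D007  P=1,RW=1,US=1,PS=0
  L2 @0x3D[24] → 0x3F007  P=1,RW=1,US=1,PS=0
  ⇒ phys 0x3F671  [3 reads]
#1 VA=0x4C30141B1 (w,user):
  L0 @0x3B[19] → 0x40007  P=1,RW=1,US=1,PS=0
  L1 @0x40[24] → 0x44007  P=1,RW=1,US=1,PS=0
  L2 @0x44[20] → 0x48003  P=1,RW=1,US=0,PS=0
  ⇒ fault: PROTECTION_VIOLATION  — 3 lookups

TLB: [["0x642218", "0x3F"]]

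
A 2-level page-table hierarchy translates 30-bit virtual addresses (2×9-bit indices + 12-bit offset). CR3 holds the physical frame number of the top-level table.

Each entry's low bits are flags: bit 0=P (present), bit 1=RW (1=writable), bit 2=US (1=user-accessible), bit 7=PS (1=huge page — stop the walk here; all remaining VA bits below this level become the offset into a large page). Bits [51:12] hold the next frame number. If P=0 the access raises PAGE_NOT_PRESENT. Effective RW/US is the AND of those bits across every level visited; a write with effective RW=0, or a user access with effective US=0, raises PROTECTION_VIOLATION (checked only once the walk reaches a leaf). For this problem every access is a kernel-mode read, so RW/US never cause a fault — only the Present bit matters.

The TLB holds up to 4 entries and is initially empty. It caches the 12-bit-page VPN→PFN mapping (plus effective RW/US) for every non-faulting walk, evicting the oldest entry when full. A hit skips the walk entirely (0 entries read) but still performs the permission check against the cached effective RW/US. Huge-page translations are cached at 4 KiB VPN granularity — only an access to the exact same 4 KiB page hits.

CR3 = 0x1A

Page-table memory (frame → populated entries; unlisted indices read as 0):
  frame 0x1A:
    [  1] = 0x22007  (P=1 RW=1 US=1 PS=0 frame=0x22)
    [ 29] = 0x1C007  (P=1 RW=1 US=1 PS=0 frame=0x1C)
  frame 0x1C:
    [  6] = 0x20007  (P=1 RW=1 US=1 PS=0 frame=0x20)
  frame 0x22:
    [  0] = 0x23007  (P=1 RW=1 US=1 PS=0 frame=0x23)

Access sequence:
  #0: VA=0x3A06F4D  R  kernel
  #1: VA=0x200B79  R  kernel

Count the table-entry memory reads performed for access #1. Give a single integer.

Walk each access:
#0 VA=0x3A06F4D (r,kernel):
  [0] read 0x1A idx=29: raw=0x1C007 flags P=1 W=1 U=1 S=0
  [1] read 0x1C idx=6: raw=0x20007 flags P=1 W=1 U=1 S=0
  ⇒ phys 0x20F4D  [2 reads]
#1 VA=0x200B79 (r,kernel):
  [0] read 0x1A idx=1: raw=0x22007 flags P=1 W=1 U=1 S=0
  [1] read 0x22 idx=0: raw=0x23007 flags P=1 W=1 U=1 S=0
  ⇒ phys 0x23B79  [2 reads]

Entries read for #1: 2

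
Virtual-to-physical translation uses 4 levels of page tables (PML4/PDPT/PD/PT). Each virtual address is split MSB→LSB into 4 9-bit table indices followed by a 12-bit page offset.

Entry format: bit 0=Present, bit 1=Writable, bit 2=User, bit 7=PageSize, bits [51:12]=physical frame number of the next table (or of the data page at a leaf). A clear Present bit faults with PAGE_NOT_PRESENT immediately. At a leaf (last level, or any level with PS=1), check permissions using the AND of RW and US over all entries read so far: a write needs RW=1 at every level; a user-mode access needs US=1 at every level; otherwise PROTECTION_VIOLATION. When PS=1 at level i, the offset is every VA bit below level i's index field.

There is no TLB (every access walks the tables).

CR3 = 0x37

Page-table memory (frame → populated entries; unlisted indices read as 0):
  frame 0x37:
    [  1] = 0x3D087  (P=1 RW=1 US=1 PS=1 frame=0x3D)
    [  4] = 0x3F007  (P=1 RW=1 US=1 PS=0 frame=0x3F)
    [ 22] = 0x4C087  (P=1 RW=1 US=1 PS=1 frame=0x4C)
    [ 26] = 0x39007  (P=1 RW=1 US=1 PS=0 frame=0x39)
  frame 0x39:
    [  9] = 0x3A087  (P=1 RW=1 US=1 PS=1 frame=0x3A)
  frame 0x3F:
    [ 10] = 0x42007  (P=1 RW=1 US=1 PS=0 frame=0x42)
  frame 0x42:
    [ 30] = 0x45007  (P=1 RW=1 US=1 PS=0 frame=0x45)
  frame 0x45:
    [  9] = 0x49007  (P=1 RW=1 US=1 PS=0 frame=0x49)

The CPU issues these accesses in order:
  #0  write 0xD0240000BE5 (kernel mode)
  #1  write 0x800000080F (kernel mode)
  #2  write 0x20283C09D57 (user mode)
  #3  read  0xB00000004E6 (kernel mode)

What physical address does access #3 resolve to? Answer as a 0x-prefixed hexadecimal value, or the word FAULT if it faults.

Walk each access:
#0 VA=0xD0240000BE5 (w,kernel):
  [0] read 0x37 idx=26: raw=0x39007 flags P=1 W=1 U=1 S=0
  [1] read 0x39 idx=9: raw=0x3A087 flags P=1 W=1 U=1 S=1
  ⇒ phys 0x3ABE5 (huge @L1)  [2 reads]
#1 VA=0x800000080F (w,kernel):
  [0] read 0x37 idx=1: raw=0x3D087 flags P=1 W=1 U=1 S=1
  ⇒ phys 0x3D80F (huge @L0)  [1 reads]
#2 VA=0x20283C09D57 (w,user):
  [0] read 0x37 idx=4: raw=0x3F007 flags P=1 W=1 U=1 S=0
  [1] read 0x3F idx=10: raw=0x42007 flags P=1 W=1 U=1 S=0
  [2] read 0x42 idx=30: raw=0x45007 flags P=1 W=1 U=1 S=0
  [3] read 0x45 idx=9: raw=0x49007 flags P=1 W=1 U=1 S=0
  ⇒ phys 0x49D57  [4 reads]
#3 VA=0xB00000004E6 (r,kernel):
  [0] read 0x37 idx=22: raw=0x4C087 flags P=1 W=1 U=1 S=1
  ⇒ phys 0x4C4E6 (huge @L0)  [1 reads]

Access #3 PA: 0x4C4E6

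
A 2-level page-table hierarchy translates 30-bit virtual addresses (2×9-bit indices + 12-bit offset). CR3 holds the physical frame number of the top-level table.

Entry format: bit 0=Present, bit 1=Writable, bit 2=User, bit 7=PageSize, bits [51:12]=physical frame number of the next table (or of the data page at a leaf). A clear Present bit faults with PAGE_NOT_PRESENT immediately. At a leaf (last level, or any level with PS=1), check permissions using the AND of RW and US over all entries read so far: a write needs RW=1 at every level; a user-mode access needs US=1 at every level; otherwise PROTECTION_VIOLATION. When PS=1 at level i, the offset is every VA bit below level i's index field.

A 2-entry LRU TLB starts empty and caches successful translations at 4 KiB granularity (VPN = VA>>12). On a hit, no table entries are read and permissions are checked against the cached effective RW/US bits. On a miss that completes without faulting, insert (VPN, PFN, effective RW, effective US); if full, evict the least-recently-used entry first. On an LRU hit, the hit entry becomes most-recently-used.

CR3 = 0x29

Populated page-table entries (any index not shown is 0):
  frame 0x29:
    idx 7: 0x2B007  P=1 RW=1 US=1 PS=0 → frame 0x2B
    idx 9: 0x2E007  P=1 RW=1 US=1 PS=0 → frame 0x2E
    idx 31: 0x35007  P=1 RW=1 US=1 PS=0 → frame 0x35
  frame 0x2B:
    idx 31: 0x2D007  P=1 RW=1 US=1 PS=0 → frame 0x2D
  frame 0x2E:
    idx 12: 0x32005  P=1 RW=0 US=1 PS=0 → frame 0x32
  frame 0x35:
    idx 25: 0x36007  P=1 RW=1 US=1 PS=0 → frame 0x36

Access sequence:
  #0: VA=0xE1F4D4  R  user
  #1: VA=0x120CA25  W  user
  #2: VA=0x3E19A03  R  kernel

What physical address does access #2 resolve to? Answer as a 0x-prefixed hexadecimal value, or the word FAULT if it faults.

Per-access translation:
#0 VA=0xE1F4D4 (r,user):
  L0 @0x29[7] → 0x2B007  P=1,RW=1,US=1,PS=0
  L1 @0x2B[31] → 0x2D007  P=1,RW=1,US=1,PS=0
  → PA=0x2D4D4  (2 entries read)
#1 VA=0x120CA25 (w,user):
  L0 @0x29[9] → 0x2E007  P=1,RW=1,US=1,PS=0
  L1 @0x2E[12] → 0x32005  P=1,RW=0,US=1,PS=0
  → PROTECTION_VIOLATION  (2 entries read)
#2 VA=0x3E19A03 (r,kernel):
  L0 @0x29[31] → 0x35007  P=1,RW=1,US=1,PS=0
  L1 @0x35[25] → 0x36007  P=1,RW=1,US=1,PS=0
  → PA=0x36A03  (2 entries read)

Access #2 PA: 0x36A03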